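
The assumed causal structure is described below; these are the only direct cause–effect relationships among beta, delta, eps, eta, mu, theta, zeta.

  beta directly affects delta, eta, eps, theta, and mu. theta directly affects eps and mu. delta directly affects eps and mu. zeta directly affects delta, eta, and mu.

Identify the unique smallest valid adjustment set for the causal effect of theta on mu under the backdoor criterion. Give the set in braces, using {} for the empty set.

Variables eligible for adjustment (non-descendants of theta, excluding theta and mu): {beta, delta, eta, zeta}.
Backdoor paths from theta to mu:
  P1: theta <- beta -> delta <- zeta -> mu
  P2: theta <- beta -> delta -> mu
  P3: theta <- beta -> mu
  P4: theta <- beta -> eps <- delta <- zeta -> mu
  P5: theta <- beta -> eps <- delta -> mu
  P6: theta <- beta -> eta <- zeta -> delta -> mu
  P7: theta <- beta -> eta <- zeta -> mu
The empty set is not sufficient: P2 (theta <- beta -> delta -> mu) has no collider blocking it and no conditioned non-collider, so it is open.
Try {beta}:
  P1: blocked at fork node beta ∈ conditioning set.
  P2: blocked at fork node beta ∈ conditioning set.
  P3: blocked at fork node beta ∈ conditioning set.
  P4: blocked at fork node beta ∈ conditioning set.
  P5: blocked at fork node beta ∈ conditioning set.
  P6: blocked at fork node beta ∈ conditioning set.
  P7: blocked at fork node beta ∈ conditioning set.
{beta} contains no descendant of theta and blocks every backdoor path.
No other singleton works — e.g. {zeta} leaves P2 open — so {beta} is the unique smallest valid adjustment set.

{beta}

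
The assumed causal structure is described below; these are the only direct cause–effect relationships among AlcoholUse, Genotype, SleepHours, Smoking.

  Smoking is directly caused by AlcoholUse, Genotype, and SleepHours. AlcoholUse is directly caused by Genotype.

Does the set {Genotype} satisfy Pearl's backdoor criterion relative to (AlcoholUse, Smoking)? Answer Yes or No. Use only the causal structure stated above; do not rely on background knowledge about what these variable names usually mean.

Yes

Backdoor paths from AlcoholUse to Smoking (paths whose first edge points into AlcoholUse):
  P1: AlcoholUse <- Genotype -> Smoking
Condition 1 (no descendant of AlcoholUse in the set): holds — descendants of AlcoholUse are {Smoking}; none are in {Genotype}.
Condition 2 (every backdoor path blocked by {Genotype}):
  P1: blocked at fork node Genotype ∈ conditioning set.
{Genotype} satisfies the backdoor criterion.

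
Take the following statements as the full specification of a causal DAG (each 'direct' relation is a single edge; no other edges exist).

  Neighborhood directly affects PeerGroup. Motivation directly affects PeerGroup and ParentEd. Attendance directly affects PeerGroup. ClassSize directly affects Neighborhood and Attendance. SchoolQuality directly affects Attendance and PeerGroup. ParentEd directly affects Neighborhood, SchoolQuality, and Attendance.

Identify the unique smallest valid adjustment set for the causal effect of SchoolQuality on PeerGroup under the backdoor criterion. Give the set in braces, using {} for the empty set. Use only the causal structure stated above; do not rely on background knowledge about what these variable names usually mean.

Variables eligible for adjustment (non-descendants of SchoolQuality, excluding SchoolQuality and PeerGroup): {ClassSize, Motivation, Neighborhood, ParentEd}.
Backdoor paths from SchoolQuality to PeerGroup:
  P1: SchoolQuality <- ParentEd <- Motivation -> PeerGroup
  P2: SchoolQuality <- ParentEd -> Neighborhood <- ClassSize -> Attendance -> PeerGroup
  P3: SchoolQuality <- ParentEd -> Neighborhood -> PeerGroup
  P4: SchoolQuality <- ParentEd -> Attendance <- ClassSize -> Neighborhood -> PeerGroup
  P5: SchoolQuality <- ParentEd -> Attendance -> PeerGroup
The empty set is not sufficient: P1 (SchoolQuality <- ParentEd <- Motivation -> PeerGroup) has no collider blocking it and no conditioned non-collider, so it is open.
Try {ParentEd}:
  P1: blocked at chain node ParentEd ∈ conditioning set.
  P2: blocked at fork node ParentEd ∈ conditioning set.
  P3: blocked at fork node ParentEd ∈ conditioning set.
  P4: blocked at fork node ParentEd ∈ conditioning set.
  P5: blocked at fork node ParentEd ∈ conditioning set.
{ParentEd} contains no descendant of SchoolQuality and blocks every backdoor path.
No other singleton works — e.g. {ClassSize} leaves P1 open — so {ParentEd} is the unique smallest valid adjustment set.

{ParentEd}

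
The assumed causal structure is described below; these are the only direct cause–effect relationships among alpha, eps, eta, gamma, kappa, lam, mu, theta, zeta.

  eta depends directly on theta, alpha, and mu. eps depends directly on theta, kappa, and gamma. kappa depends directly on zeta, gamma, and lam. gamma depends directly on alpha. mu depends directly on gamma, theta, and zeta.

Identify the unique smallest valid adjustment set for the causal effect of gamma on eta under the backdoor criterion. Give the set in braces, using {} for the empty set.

{alpha}

Variables eligible for adjustment (non-descendants of gamma, excluding gamma and eta): {alpha, lam, theta, zeta}.
Backdoor paths from gamma to eta:
  P1: gamma <- alpha -> eta
The empty set is not sufficient: P1 (gamma <- alpha -> eta) has no collider blocking it and no conditioned non-collider, so it is open.
Try {alpha}:
  P1: blocked at fork node alpha ∈ conditioning set.
{alpha} contains no descendant of gamma and blocks every backdoor path.
No other singleton works — e.g. {lam} leaves P1 open — so {alpha} is the unique smallest valid adjustment set.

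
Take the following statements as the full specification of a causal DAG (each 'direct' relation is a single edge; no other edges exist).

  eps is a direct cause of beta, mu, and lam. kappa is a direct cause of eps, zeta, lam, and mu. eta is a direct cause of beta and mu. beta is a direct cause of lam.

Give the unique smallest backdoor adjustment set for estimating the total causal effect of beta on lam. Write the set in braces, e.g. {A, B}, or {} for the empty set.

Variables eligible for adjustment (non-descendants of beta, excluding beta and lam): {eps, eta, kappa, mu, zeta}.
Backdoor paths from beta to lam:
  P1: beta <- eta -> mu <- kappa -> eps -> lam
  P2: beta <- eta -> mu <- kappa -> lam
  P3: beta <- eta -> mu <- eps <- kappa -> lam
  P4: beta <- eta -> mu <- eps -> lam
  P5: beta <- eps <- kappa -> lam
  P6: beta <- eps -> mu <- kappa -> lam
  P7: beta <- eps -> lam
The empty set is not sufficient: P5 (beta <- eps <- kappa -> lam) has no collider blocking it and no conditioned non-collider, so it is open.
Try {eps}:
  P1: blocked at collider mu (neither it nor any descendant is in the conditioning set).
  P2: blocked at collider mu (neither it nor any descendant is in the conditioning set).
  P3: blocked at collider mu (neither it nor any descendant is in the conditioning set).
  P4: blocked at collider mu (neither it nor any descendant is in the conditioning set).
  P5: blocked at chain node eps ∈ conditioning set.
  P6: blocked at fork node eps ∈ conditioning set.
  P7: blocked at fork node eps ∈ conditioning set.
{eps} contains no descendant of beta and blocks every backdoor path.
No other singleton works — e.g. {kappa} leaves P7 open — so {eps} is the unique smallest valid adjustment set.

{eps}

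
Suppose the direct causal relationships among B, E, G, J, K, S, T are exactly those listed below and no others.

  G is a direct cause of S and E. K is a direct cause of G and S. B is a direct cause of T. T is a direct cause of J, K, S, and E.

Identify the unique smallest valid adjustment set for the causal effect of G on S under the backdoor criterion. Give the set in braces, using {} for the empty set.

{K}

Variables eligible for adjustment (non-descendants of G, excluding G and S): {B, J, K, T}.
Backdoor paths from G to S:
  P1: G <- K <- T -> S
  P2: G <- K -> S
The empty set is not sufficient: P1 (G <- K <- T -> S) has no collider blocking it and no conditioned non-collider, so it is open.
Try {K}:
  P1: blocked at chain node K ∈ conditioning set.
  P2: blocked at fork node K ∈ conditioning set.
{K} contains no descendant of G and blocks every backdoor path.
No other singleton works — e.g. {B} leaves P1 open — so {K} is the unique smallest valid adjustment set.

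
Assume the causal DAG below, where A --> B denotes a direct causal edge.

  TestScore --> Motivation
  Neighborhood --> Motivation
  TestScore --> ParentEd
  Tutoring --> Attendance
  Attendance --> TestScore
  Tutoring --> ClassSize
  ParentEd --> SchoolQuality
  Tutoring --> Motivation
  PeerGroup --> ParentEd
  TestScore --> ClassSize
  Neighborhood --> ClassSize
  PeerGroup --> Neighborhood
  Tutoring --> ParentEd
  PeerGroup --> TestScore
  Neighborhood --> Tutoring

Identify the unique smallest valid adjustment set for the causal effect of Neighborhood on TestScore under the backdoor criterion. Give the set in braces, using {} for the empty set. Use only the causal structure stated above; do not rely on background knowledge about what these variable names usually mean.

Variables eligible for adjustment (non-descendants of Neighborhood, excluding Neighborhood and TestScore): {PeerGroup}.
Backdoor paths from Neighborhood to TestScore:
  P1: Neighborhood <- PeerGroup -> TestScore
  P2: Neighborhood <- PeerGroup -> ParentEd <- Tutoring -> Attendance -> TestScore
  P3: Neighborhood <- PeerGroup -> ParentEd <- Tutoring -> Motivation <- TestScore
  P4: Neighborhood <- PeerGroup -> ParentEd <- Tutoring -> ClassSize <- TestScore
  P5: Neighborhood <- PeerGroup -> ParentEd <- TestScore
The empty set is not sufficient: P1 (Neighborhood <- PeerGroup -> TestScore) has no collider blocking it and no conditioned non-collider, so it is open.
Try {PeerGroup}:
  P1: blocked at fork node PeerGroup ∈ conditioning set.
  P2: blocked at fork node PeerGroup ∈ conditioning set.
  P3: blocked at fork node PeerGroup ∈ conditioning set.
  P4: blocked at fork node PeerGroup ∈ conditioning set.
  P5: blocked at fork node PeerGroup ∈ conditioning set.
{PeerGroup} contains no descendant of Neighborhood and blocks every backdoor path.
{PeerGroup} is the unique smallest valid adjustment set.

{PeerGroup}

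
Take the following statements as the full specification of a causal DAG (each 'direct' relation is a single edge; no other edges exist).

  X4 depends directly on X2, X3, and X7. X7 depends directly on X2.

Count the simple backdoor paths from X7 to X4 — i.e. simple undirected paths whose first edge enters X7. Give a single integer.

A backdoor path from X7 to X4 is any simple undirected path whose first edge points into X7 (i.e. leaves X7 via a parent).
Parents of X7: {X2}.
Enumerating:
  P1: X7 <- X2 -> X4
That exhausts the simple backdoor paths. Count: 1.

1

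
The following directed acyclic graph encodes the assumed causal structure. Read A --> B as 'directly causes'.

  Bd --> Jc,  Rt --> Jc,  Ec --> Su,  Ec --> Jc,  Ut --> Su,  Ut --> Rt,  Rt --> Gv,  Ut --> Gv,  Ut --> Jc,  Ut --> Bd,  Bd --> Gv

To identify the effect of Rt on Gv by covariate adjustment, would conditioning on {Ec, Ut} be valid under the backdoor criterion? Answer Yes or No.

Backdoor paths from Rt to Gv (paths whose first edge points into Rt):
  P1: Rt <- Ut -> Su <- Ec -> Jc <- Bd -> Gv
  P2: Rt <- Ut -> Bd -> Gv
  P3: Rt <- Ut -> Gv
  P4: Rt <- Ut -> Jc <- Bd -> Gv
Condition 1 (no descendant of Rt in the set): holds — descendants of Rt are {Gv, Jc}; none are in {Ec, Ut}.
Condition 2 (every backdoor path blocked by {Ec, Ut}):
  P1: blocked at fork node Ut ∈ conditioning set.
  P2: blocked at fork node Ut ∈ conditioning set.
  P3: blocked at fork node Ut ∈ conditioning set.
  P4: blocked at fork node Ut ∈ conditioning set.
{Ec, Ut} satisfies the backdoor criterion.

Yes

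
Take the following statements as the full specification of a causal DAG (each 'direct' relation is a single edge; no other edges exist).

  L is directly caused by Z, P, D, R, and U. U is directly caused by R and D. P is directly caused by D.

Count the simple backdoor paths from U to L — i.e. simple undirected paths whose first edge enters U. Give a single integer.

3

A backdoor path from U to L is any simple undirected path whose first edge points into U (i.e. leaves U via a parent).
Parents of U: {D, R}.
Enumerating:
  P1: U <- R -> L
  P2: U <- D -> P -> L
  P3: U <- D -> L
That exhausts the simple backdoor paths. Count: 3.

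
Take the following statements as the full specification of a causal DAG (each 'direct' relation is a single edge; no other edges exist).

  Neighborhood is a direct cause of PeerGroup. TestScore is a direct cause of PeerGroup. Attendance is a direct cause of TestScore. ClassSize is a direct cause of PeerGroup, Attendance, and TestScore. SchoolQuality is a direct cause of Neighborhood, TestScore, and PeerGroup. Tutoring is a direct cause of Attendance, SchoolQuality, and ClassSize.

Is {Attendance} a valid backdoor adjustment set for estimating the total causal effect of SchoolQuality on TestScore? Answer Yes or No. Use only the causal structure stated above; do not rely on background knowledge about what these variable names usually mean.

Backdoor paths from SchoolQuality to TestScore (paths whose first edge points into SchoolQuality):
  P1: SchoolQuality <- Tutoring -> ClassSize -> Attendance -> TestScore
  P2: SchoolQuality <- Tutoring -> ClassSize -> TestScore
  P3: SchoolQuality <- Tutoring -> ClassSize -> PeerGroup <- TestScore
  P4: SchoolQuality <- Tutoring -> Attendance <- ClassSize -> TestScore
  P5: SchoolQuality <- Tutoring -> Attendance <- ClassSize -> PeerGroup <- TestScore
  P6: SchoolQuality <- Tutoring -> Attendance -> TestScore
Condition 1 (no descendant of SchoolQuality in the set): holds — descendants of SchoolQuality are {Neighborhood, PeerGroup, TestScore}; none are in {Attendance}.
Condition 2 (every backdoor path blocked by {Attendance}):
  P1: blocked at chain node Attendance ∈ conditioning set.
  P2: open — no interior node is in the conditioning set.
  P3: blocked at collider PeerGroup (neither it nor any descendant is in the conditioning set).
  P4: open — collider(s) Attendance are conditioned on (or have a conditioned descendant) and no non-collider on the path is in the set.
  P5: blocked at collider PeerGroup (neither it nor any descendant is in the conditioning set).
  P6: blocked at chain node Attendance ∈ conditioning set.
{Attendance} does not satisfy the backdoor criterion.

No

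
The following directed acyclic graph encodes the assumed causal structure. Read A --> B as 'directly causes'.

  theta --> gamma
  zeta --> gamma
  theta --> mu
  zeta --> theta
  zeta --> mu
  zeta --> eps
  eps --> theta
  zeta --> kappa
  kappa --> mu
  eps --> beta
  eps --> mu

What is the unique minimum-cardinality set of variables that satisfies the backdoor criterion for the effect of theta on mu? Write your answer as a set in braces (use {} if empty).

{eps, zeta}

Variables eligible for adjustment (non-descendants of theta, excluding theta and mu): {beta, eps, kappa, zeta}.
Backdoor paths from theta to mu:
  P1: theta <- zeta -> eps -> mu
  P2: theta <- zeta -> kappa -> mu
  P3: theta <- zeta -> mu
  P4: theta <- eps <- zeta -> kappa -> mu
  P5: theta <- eps <- zeta -> mu
  P6: theta <- eps -> mu
The empty set is not sufficient: P1 (theta <- zeta -> eps -> mu) has no collider blocking it and no conditioned non-collider, so it is open.
Try {eps, zeta}:
  P1: blocked at fork node zeta ∈ conditioning set.
  P2: blocked at fork node zeta ∈ conditioning set.
  P3: blocked at fork node zeta ∈ conditioning set.
  P4: blocked at chain node eps ∈ conditioning set.
  P5: blocked at chain node eps ∈ conditioning set.
  P6: blocked at fork node eps ∈ conditioning set.
{eps, zeta} contains no descendant of theta and blocks every backdoor path.
Every element of {eps, zeta} is needed (dropping eps leaves P6 open; dropping zeta leaves P2 open), so no proper subset is valid.
Among all size-2 subsets of the eligible variables, only {eps, zeta} blocks every backdoor path, so it is the unique smallest valid adjustment set.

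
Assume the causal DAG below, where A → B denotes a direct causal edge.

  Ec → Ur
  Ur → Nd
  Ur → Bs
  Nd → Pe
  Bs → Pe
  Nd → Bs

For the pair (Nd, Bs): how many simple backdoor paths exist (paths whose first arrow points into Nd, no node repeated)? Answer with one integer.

A backdoor path from Nd to Bs is any simple undirected path whose first edge points into Nd (i.e. leaves Nd via a parent).
Parents of Nd: {Ur}.
Enumerating:
  P1: Nd <- Ur -> Bs
That exhausts the simple backdoor paths. Count: 1.

1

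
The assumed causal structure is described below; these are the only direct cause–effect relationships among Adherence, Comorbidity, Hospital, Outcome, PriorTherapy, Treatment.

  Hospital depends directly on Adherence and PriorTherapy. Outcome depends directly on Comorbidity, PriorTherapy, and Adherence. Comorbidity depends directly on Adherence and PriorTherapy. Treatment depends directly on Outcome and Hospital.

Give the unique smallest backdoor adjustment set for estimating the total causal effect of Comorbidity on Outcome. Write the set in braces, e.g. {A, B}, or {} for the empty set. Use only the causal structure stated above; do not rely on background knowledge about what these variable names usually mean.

{Adherence, PriorTherapy}

Variables eligible for adjustment (non-descendants of Comorbidity, excluding Comorbidity and Outcome): {Adherence, Hospital, PriorTherapy}.
Backdoor paths from Comorbidity to Outcome:
  P1: Comorbidity <- Adherence -> Hospital <- PriorTherapy -> Outcome
  P2: Comorbidity <- Adherence -> Hospital -> Treatment <- Outcome
  P3: Comorbidity <- Adherence -> Outcome
  P4: Comorbidity <- PriorTherapy -> Hospital <- Adherence -> Outcome
  P5: Comorbidity <- PriorTherapy -> Hospital -> Treatment <- Outcome
  P6: Comorbidity <- PriorTherapy -> Outcome
The empty set is not sufficient: P3 (Comorbidity <- Adherence -> Outcome) has no collider blocking it and no conditioned non-collider, so it is open.
Try {Adherence, PriorTherapy}:
  P1: blocked at fork node Adherence ∈ conditioning set.
  P2: blocked at fork node Adherence ∈ conditioning set.
  P3: blocked at fork node Adherence ∈ conditioning set.
  P4: blocked at fork node PriorTherapy ∈ conditioning set.
  P5: blocked at fork node PriorTherapy ∈ conditioning set.
  P6: blocked at fork node PriorTherapy ∈ conditioning set.
{Adherence, PriorTherapy} contains no descendant of Comorbidity and blocks every backdoor path.
Every element of {Adherence, PriorTherapy} is needed (dropping Adherence leaves P3 open; dropping PriorTherapy leaves P6 open), so no proper subset is valid.
Among all size-2 subsets of the eligible variables, only {Adherence, PriorTherapy} blocks every backdoor path, so it is the unique smallest valid adjustment set.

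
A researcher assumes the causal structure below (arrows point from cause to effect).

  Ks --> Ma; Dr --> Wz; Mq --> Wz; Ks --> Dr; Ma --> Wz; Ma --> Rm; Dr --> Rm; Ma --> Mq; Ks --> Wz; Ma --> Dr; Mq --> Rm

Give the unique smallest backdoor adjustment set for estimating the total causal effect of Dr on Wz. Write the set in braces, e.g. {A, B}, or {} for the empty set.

Variables eligible for adjustment (non-descendants of Dr, excluding Dr and Wz): {Ks, Ma, Mq}.
Backdoor paths from Dr to Wz:
  P1: Dr <- Ks -> Ma -> Mq -> Wz
  P2: Dr <- Ks -> Ma -> Wz
  P3: Dr <- Ks -> Ma -> Rm <- Mq -> Wz
  P4: Dr <- Ks -> Wz
  P5: Dr <- Ma <- Ks -> Wz
  P6: Dr <- Ma -> Mq -> Wz
  P7: Dr <- Ma -> Wz
  P8: Dr <- Ma -> Rm <- Mq -> Wz
The empty set is not sufficient: P1 (Dr <- Ks -> Ma -> Mq -> Wz) has no collider blocking it and no conditioned non-collider, so it is open.
Try {Ks, Ma}:
  P1: blocked at fork node Ks ∈ conditioning set.
  P2: blocked at fork node Ks ∈ conditioning set.
  P3: blocked at fork node Ks ∈ conditioning set.
  P4: blocked at fork node Ks ∈ conditioning set.
  P5: blocked at chain node Ma ∈ conditioning set.
  P6: blocked at fork node Ma ∈ conditioning set.
  P7: blocked at fork node Ma ∈ conditioning set.
  P8: blocked at fork node Ma ∈ conditioning set.
{Ks, Ma} contains no descendant of Dr and blocks every backdoor path.
Every element of {Ks, Ma} is needed (dropping Ks leaves P4 open; dropping Ma leaves P6 open), so no proper subset is valid.
Among all size-2 subsets of the eligible variables, only {Ks, Ma} blocks every backdoor path, so it is the unique smallest valid adjustment set.

{Ks, Ma}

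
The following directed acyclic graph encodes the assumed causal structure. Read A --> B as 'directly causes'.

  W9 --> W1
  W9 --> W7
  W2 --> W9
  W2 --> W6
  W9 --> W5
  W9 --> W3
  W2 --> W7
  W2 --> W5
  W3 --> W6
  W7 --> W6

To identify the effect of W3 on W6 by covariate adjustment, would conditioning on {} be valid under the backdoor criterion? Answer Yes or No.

No

Backdoor paths from W3 to W6 (paths whose first edge points into W3):
  P1: W3 <- W9 <- W2 -> W7 -> W6
  P2: W3 <- W9 <- W2 -> W6
  P3: W3 <- W9 -> W7 <- W2 -> W6
  P4: W3 <- W9 -> W7 -> W6
  P5: W3 <- W9 -> W5 <- W2 -> W7 -> W6
  P6: W3 <- W9 -> W5 <- W2 -> W6
Condition 1 (no descendant of W3 in the set): holds — descendants of W3 are {W6}; none are in {}.
Condition 2 (every backdoor path blocked by {}):
  P1: open — no interior node is in the conditioning set.
  P2: open — no interior node is in the conditioning set.
  P3: blocked at collider W7 (neither it nor any descendant is in the conditioning set).
  P4: open — no interior node is in the conditioning set.
  P5: blocked at collider W5 (neither it nor any descendant is in the conditioning set).
  P6: blocked at collider W5 (neither it nor any descendant is in the conditioning set).
{} does not satisfy the backdoor criterion.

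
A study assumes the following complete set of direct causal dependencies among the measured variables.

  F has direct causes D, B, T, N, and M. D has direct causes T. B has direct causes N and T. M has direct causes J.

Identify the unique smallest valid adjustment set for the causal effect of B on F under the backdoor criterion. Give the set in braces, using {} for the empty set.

{N, T}

Variables eligible for adjustment (non-descendants of B, excluding B and F): {D, J, M, N, T}.
Backdoor paths from B to F:
  P1: B <- T -> D -> F
  P2: B <- T -> F
  P3: B <- N -> F
The empty set is not sufficient: P1 (B <- T -> D -> F) has no collider blocking it and no conditioned non-collider, so it is open.
Try {N, T}:
  P1: blocked at fork node T ∈ conditioning set.
  P2: blocked at fork node T ∈ conditioning set.
  P3: blocked at fork node N ∈ conditioning set.
{N, T} contains no descendant of B and blocks every backdoor path.
Every element of {N, T} is needed (dropping N leaves P3 open; dropping T leaves P1 open), so no proper subset is valid.
Among all size-2 subsets of the eligible variables, only {N, T} blocks every backdoor path, so it is the unique smallest valid adjustment set.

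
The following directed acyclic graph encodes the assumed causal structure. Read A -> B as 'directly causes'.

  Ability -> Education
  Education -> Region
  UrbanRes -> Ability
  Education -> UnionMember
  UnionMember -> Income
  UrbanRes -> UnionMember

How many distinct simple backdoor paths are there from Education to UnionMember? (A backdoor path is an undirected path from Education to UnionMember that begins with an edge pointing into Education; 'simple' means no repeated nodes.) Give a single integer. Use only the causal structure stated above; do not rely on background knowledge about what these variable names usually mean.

1

A backdoor path from Education to UnionMember is any simple undirected path whose first edge points into Education (i.e. leaves Education via a parent).
Parents of Education: {Ability}.
Enumerating:
  P1: Education <- Ability <- UrbanRes -> UnionMember
That exhausts the simple backdoor paths. Count: 1.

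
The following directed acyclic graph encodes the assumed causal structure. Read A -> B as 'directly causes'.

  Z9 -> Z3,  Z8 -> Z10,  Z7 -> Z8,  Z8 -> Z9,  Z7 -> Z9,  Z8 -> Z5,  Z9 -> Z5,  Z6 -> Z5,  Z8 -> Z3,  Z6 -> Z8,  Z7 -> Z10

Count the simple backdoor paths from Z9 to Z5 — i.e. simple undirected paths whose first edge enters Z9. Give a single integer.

6

A backdoor path from Z9 to Z5 is any simple undirected path whose first edge points into Z9 (i.e. leaves Z9 via a parent).
Parents of Z9: {Z7, Z8}.
Enumerating:
  P1: Z9 <- Z7 -> Z8 <- Z6 -> Z5
  P2: Z9 <- Z7 -> Z8 -> Z5
  P3: Z9 <- Z7 -> Z10 <- Z8 <- Z6 -> Z5
  P4: Z9 <- Z7 -> Z10 <- Z8 -> Z5
  P5: Z9 <- Z8 <- Z6 -> Z5
  P6: Z9 <- Z8 -> Z5
That exhausts the simple backdoor paths. Count: 6.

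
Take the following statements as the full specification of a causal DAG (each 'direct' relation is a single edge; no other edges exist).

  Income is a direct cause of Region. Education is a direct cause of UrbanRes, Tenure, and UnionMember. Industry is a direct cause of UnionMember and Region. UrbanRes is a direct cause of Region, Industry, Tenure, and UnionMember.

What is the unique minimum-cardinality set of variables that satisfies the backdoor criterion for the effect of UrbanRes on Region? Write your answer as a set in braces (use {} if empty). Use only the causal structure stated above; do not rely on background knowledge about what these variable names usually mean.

{}

Variables eligible for adjustment (non-descendants of UrbanRes, excluding UrbanRes and Region): {Education, Income}.
Backdoor paths from UrbanRes to Region:
  P1: UrbanRes <- Education -> UnionMember <- Industry -> Region
Each backdoor path contains an unconditioned collider, so every path is already blocked with the empty conditioning set:
  P1: blocked at collider UnionMember (neither it nor any descendant is in the conditioning set).
The empty set is therefore the unique smallest valid set.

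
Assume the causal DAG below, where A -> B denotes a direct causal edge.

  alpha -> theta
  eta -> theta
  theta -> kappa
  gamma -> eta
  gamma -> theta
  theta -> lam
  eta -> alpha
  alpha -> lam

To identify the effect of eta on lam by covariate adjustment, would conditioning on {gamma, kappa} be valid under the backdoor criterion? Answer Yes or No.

No

Backdoor paths from eta to lam (paths whose first edge points into eta):
  P1: eta <- gamma -> theta <- alpha -> lam
  P2: eta <- gamma -> theta -> lam
Condition 1 (no descendant of eta in the set): FAILS — kappa is a descendant of eta.
Condition 2 (every backdoor path blocked by {gamma, kappa}):
  P1: blocked at fork node gamma ∈ conditioning set.
  P2: blocked at fork node gamma ∈ conditioning set.
{gamma, kappa} does not satisfy the backdoor criterion.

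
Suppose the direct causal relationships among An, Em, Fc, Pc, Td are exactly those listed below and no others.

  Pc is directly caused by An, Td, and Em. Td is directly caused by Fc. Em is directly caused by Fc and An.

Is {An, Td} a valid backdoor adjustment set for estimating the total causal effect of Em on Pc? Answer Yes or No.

Backdoor paths from Em to Pc (paths whose first edge points into Em):
  P1: Em <- Fc -> Td -> Pc
  P2: Em <- An -> Pc
Condition 1 (no descendant of Em in the set): holds — descendants of Em are {Pc}; none are in {An, Td}.
Condition 2 (every backdoor path blocked by {An, Td}):
  P1: blocked at chain node Td ∈ conditioning set.
  P2: blocked at fork node An ∈ conditioning set.
{An, Td} satisfies the backdoor criterion.

Yes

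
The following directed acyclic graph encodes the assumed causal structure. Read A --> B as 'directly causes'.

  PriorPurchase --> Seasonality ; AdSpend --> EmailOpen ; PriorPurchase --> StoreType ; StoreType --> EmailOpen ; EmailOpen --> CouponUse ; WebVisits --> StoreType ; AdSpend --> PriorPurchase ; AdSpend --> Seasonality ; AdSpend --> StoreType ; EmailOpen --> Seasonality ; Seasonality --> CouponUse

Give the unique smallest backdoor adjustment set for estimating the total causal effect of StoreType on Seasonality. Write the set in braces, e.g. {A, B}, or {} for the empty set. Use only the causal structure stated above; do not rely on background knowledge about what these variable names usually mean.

Variables eligible for adjustment (non-descendants of StoreType, excluding StoreType and Seasonality): {AdSpend, PriorPurchase, WebVisits}.
Backdoor paths from StoreType to Seasonality:
  P1: StoreType <- AdSpend -> PriorPurchase -> Seasonality
  P2: StoreType <- AdSpend -> EmailOpen -> Seasonality
  P3: StoreType <- AdSpend -> EmailOpen -> CouponUse <- Seasonality
  P4: StoreType <- AdSpend -> Seasonality
  P5: StoreType <- PriorPurchase <- AdSpend -> EmailOpen -> Seasonality
  P6: StoreType <- PriorPurchase <- AdSpend -> EmailOpen -> CouponUse <- Seasonality
  P7: StoreType <- PriorPurchase <- AdSpend -> Seasonality
  P8: StoreType <- PriorPurchase -> Seasonality
The empty set is not sufficient: P1 (StoreType <- AdSpend -> PriorPurchase -> Seasonality) has no collider blocking it and no conditioned non-collider, so it is open.
Try {AdSpend, PriorPurchase}:
  P1: blocked at fork node AdSpend ∈ conditioning set.
  P2: blocked at fork node AdSpend ∈ conditioning set.
  P3: blocked at fork node AdSpend ∈ conditioning set.
  P4: blocked at fork node AdSpend ∈ conditioning set.
  P5: blocked at chain node PriorPurchase ∈ conditioning set.
  P6: blocked at chain node PriorPurchase ∈ conditioning set.
  P7: blocked at chain node PriorPurchase ∈ conditioning set.
  P8: blocked at fork node PriorPurchase ∈ conditioning set.
{AdSpend, PriorPurchase} contains no descendant of StoreType and blocks every backdoor path.
Every element of {AdSpend, PriorPurchase} is needed (dropping AdSpend leaves P2 open; dropping PriorPurchase leaves P8 open), so no proper subset is valid.
Among all size-2 subsets of the eligible variables, only {AdSpend, PriorPurchase} blocks every backdoor path, so it is the unique smallest valid adjustment set.

{AdSpend, PriorPurchase}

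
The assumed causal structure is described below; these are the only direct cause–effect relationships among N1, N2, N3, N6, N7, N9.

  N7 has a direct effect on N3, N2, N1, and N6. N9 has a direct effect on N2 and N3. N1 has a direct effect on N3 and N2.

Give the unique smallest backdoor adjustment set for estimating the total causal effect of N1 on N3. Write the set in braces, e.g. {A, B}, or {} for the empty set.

{N7}

Variables eligible for adjustment (non-descendants of N1, excluding N1 and N3): {N6, N7, N9}.
Backdoor paths from N1 to N3:
  P1: N1 <- N7 -> N2 <- N9 -> N3
  P2: N1 <- N7 -> N3
The empty set is not sufficient: P2 (N1 <- N7 -> N3) has no collider blocking it and no conditioned non-collider, so it is open.
Try {N7}:
  P1: blocked at fork node N7 ∈ conditioning set.
  P2: blocked at fork node N7 ∈ conditioning set.
{N7} contains no descendant of N1 and blocks every backdoor path.
No other singleton works — e.g. {N9} leaves P2 open — so {N7} is the unique smallest valid adjustment set.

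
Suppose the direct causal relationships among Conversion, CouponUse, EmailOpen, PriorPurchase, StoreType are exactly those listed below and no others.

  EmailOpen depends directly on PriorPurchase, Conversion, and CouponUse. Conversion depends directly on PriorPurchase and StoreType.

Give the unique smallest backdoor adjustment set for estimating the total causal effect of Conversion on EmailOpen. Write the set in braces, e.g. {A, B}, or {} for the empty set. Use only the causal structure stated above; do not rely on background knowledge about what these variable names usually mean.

Variables eligible for adjustment (non-descendants of Conversion, excluding Conversion and EmailOpen): {CouponUse, PriorPurchase, StoreType}.
Backdoor paths from Conversion to EmailOpen:
  P1: Conversion <- PriorPurchase -> EmailOpen
The empty set is not sufficient: P1 (Conversion <- PriorPurchase -> EmailOpen) has no collider blocking it and no conditioned non-collider, so it is open.
Try {PriorPurchase}:
  P1: blocked at fork node PriorPurchase ∈ conditioning set.
{PriorPurchase} contains no descendant of Conversion and blocks every backdoor path.
No other singleton works — e.g. {StoreType} leaves P1 open — so {PriorPurchase} is the unique smallest valid adjustment set.

{PriorPurchase}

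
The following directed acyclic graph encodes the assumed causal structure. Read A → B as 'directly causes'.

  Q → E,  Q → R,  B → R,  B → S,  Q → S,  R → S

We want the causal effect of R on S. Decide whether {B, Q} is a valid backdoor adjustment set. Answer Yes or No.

Backdoor paths from R to S (paths whose first edge points into R):
  P1: R <- B -> S
  P2: R <- Q -> S
Condition 1 (no descendant of R in the set): holds — descendants of R are {S}; none are in {B, Q}.
Condition 2 (every backdoor path blocked by {B, Q}):
  P1: blocked at fork node B ∈ conditioning set.
  P2: blocked at fork node Q ∈ conditioning set.
{B, Q} satisfies the backdoor criterion.

Yes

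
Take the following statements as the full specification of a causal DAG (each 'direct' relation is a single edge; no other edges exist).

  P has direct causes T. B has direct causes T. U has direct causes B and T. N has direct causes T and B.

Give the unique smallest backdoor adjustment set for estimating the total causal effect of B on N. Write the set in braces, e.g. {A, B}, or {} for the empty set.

Variables eligible for adjustment (non-descendants of B, excluding B and N): {P, T}.
Backdoor paths from B to N:
  P1: B <- T -> N
The empty set is not sufficient: P1 (B <- T -> N) has no collider blocking it and no conditioned non-collider, so it is open.
Try {T}:
  P1: blocked at fork node T ∈ conditioning set.
{T} contains no descendant of B and blocks every backdoor path.
No other singleton works — e.g. {P} leaves P1 open — so {T} is the unique smallest valid adjustment set.

{T}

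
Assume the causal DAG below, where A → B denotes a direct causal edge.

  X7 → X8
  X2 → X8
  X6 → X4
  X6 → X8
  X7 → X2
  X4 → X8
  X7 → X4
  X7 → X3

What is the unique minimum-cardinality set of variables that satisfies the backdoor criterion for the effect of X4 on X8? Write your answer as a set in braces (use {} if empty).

Variables eligible for adjustment (non-descendants of X4, excluding X4 and X8): {X2, X3, X6, X7}.
Backdoor paths from X4 to X8:
  P1: X4 <- X6 -> X8
  P2: X4 <- X7 -> X2 -> X8
  P3: X4 <- X7 -> X8
The empty set is not sufficient: P1 (X4 <- X6 -> X8) has no collider blocking it and no conditioned non-collider, so it is open.
Try {X6, X7}:
  P1: blocked at fork node X6 ∈ conditioning set.
  P2: blocked at fork node X7 ∈ conditioning set.
  P3: blocked at fork node X7 ∈ conditioning set.
{X6, X7} contains no descendant of X4 and blocks every backdoor path.
Every element of {X6, X7} is needed (dropping X6 leaves P1 open; dropping X7 leaves P2 open), so no proper subset is valid.
Among all size-2 subsets of the eligible variables, only {X6, X7} blocks every backdoor path, so it is the unique smallest valid adjustment set.

{X6, X7}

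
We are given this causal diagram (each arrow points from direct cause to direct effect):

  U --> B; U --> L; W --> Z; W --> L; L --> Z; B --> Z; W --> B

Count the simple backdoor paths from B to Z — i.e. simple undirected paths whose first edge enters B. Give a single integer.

A backdoor path from B to Z is any simple undirected path whose first edge points into B (i.e. leaves B via a parent).
Parents of B: {U, W}.
Enumerating:
  P1: B <- W -> L -> Z
  P2: B <- W -> Z
  P3: B <- U -> L <- W -> Z
  P4: B <- U -> L -> Z
That exhausts the simple backdoor paths. Count: 4.

4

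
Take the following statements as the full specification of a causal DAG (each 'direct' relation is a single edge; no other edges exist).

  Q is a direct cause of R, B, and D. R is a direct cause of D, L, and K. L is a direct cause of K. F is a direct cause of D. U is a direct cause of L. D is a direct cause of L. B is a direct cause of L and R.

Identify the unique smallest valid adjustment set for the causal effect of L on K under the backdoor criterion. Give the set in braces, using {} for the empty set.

{R}

Variables eligible for adjustment (non-descendants of L, excluding L and K): {B, D, F, Q, R, U}.
Backdoor paths from L to K:
  P1: L <- B <- Q -> R -> K
  P2: L <- B <- Q -> D <- R -> K
  P3: L <- B -> R -> K
  P4: L <- R -> K
  P5: L <- D <- Q -> B -> R -> K
  P6: L <- D <- Q -> R -> K
  P7: L <- D <- R -> K
The empty set is not sufficient: P1 (L <- B <- Q -> R -> K) has no collider blocking it and no conditioned non-collider, so it is open.
Try {R}:
  P1: blocked at chain node R ∈ conditioning set.
  P2: blocked at collider D (neither it nor any descendant is in the conditioning set).
  P3: blocked at chain node R ∈ conditioning set.
  P4: blocked at fork node R ∈ conditioning set.
  P5: blocked at chain node R ∈ conditioning set.
  P6: blocked at chain node R ∈ conditioning set.
  P7: blocked at fork node R ∈ conditioning set.
{R} contains no descendant of L and blocks every backdoor path.
No other singleton works — e.g. {Q} leaves P3 open — so {R} is the unique smallest valid adjustment set.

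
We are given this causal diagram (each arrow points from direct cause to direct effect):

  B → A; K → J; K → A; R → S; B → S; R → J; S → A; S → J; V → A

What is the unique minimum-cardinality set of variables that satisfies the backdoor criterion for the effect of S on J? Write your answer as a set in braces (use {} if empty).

Variables eligible for adjustment (non-descendants of S, excluding S and J): {B, K, R, V}.
Backdoor paths from S to J:
  P1: S <- R -> J
  P2: S <- B -> A <- K -> J
The empty set is not sufficient: P1 (S <- R -> J) has no collider blocking it and no conditioned non-collider, so it is open.
Try {R}:
  P1: blocked at fork node R ∈ conditioning set.
  P2: blocked at collider A (neither it nor any descendant is in the conditioning set).
{R} contains no descendant of S and blocks every backdoor path.
No other singleton works — e.g. {K} leaves P1 open — so {R} is the unique smallest valid adjustment set.

{R}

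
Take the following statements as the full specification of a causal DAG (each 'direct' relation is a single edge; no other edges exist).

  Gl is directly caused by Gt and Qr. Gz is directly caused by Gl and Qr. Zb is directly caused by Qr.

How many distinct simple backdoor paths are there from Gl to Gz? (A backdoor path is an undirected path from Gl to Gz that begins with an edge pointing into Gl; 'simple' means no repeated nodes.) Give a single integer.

1

A backdoor path from Gl to Gz is any simple undirected path whose first edge points into Gl (i.e. leaves Gl via a parent).
Parents of Gl: {Gt, Qr}.
Enumerating:
  P1: Gl <- Qr -> Gz
That exhausts the simple backdoor paths. Count: 1.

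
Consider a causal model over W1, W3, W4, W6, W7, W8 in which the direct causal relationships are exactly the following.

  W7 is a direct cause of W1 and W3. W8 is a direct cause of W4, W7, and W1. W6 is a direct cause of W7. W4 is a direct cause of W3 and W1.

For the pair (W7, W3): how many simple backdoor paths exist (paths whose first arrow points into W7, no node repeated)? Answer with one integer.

A backdoor path from W7 to W3 is any simple undirected path whose first edge points into W7 (i.e. leaves W7 via a parent).
Parents of W7: {W6, W8}.
Enumerating:
  P1: W7 <- W8 -> W4 -> W3
  P2: W7 <- W8 -> W1 <- W4 -> W3
That exhausts the simple backdoor paths. Count: 2.

2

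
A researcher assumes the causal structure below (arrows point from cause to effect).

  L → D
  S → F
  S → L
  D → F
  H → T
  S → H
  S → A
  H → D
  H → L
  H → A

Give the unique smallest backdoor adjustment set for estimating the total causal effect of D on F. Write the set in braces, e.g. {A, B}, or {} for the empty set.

{S}

Variables eligible for adjustment (non-descendants of D, excluding D and F): {A, H, L, S, T}.
Backdoor paths from D to F:
  P1: D <- H <- S -> F
  P2: D <- H -> L <- S -> F
  P3: D <- H -> A <- S -> F
  P4: D <- L <- S -> F
  P5: D <- L <- H <- S -> F
  P6: D <- L <- H -> A <- S -> F
The empty set is not sufficient: P1 (D <- H <- S -> F) has no collider blocking it and no conditioned non-collider, so it is open.
Try {S}:
  P1: blocked at fork node S ∈ conditioning set.
  P2: blocked at collider L (neither it nor any descendant is in the conditioning set).
  P3: blocked at collider A (neither it nor any descendant is in the conditioning set).
  P4: blocked at fork node S ∈ conditioning set.
  P5: blocked at fork node S ∈ conditioning set.
  P6: blocked at collider A (neither it nor any descendant is in the conditioning set).
{S} contains no descendant of D and blocks every backdoor path.
No other singleton works — e.g. {H} leaves P4 open — so {S} is the unique smallest valid adjustment set.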